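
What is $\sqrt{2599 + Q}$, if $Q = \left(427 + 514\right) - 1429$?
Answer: $\sqrt{2111} \approx 45.946$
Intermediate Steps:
$Q = -488$ ($Q = 941 - 1429 = -488$)
$\sqrt{2599 + Q} = \sqrt{2599 - 488} = \sqrt{2111}$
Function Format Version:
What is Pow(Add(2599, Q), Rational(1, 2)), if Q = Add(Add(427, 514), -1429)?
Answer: Pow(2111, Rational(1, 2)) ≈ 45.946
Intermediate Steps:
Q = -488 (Q = Add(941, -1429) = -488)
Pow(Add(2599, Q), Rational(1, 2)) = Pow(Add(2599, -488), Rational(1, 2)) = Pow(2111, Rational(1, 2))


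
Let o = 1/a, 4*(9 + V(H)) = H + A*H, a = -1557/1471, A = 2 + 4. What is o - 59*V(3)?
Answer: 1372061/6228 ≈ 220.31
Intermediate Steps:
A = 6
a = -1557/1471 (a = -1557*1/1471 = -1557/1471 ≈ -1.0585)
V(H) = -9 + 7*H/4 (V(H) = -9 + (H + 6*H)/4 = -9 + (7*H)/4 = -9 + 7*H/4)
o = -1471/1557 (o = 1/(-1557/1471) = -1471/1557 ≈ -0.94477)
o - 59*V(3) = -1471/1557 - 59*(-9 + (7/4)*3) = -1471/1557 - 59*(-9 + 21/4) = -1471/1557 - 59*(-15)/4 = -1471/1557 - 1*(-885/4) = -1471/1557 + 885/4 = 1372061/6228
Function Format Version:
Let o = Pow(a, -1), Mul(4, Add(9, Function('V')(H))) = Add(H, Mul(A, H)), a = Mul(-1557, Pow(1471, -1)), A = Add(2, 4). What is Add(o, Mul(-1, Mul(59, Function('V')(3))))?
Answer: Rational(1372061, 6228) ≈ 220.31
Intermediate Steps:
A = 6
a = Rational(-1557, 1471) (a = Mul(-1557, Rational(1, 1471)) = Rational(-1557, 1471) ≈ -1.0585)
Function('V')(H) = Add(-9, Mul(Rational(7, 4), H)) (Function('V')(H) = Add(-9, Mul(Rational(1, 4), Add(H, Mul(6, H)))) = Add(-9, Mul(Rational(1, 4), Mul(7, H))) = Add(-9, Mul(Rational(7, 4), H)))
o = Rational(-1471, 1557) (o = Pow(Rational(-1557, 1471), -1) = Rational(-1471, 1557) ≈ -0.94477)
Add(o, Mul(-1, Mul(59, Function('V')(3)))) = Add(Rational(-1471, 1557), Mul(-1, Mul(59, Add(-9, Mul(Rational(7, 4), 3))))) = Add(Rational(-1471, 1557), Mul(-1, Mul(59, Add(-9, Rational(21, 4))))) = Add(Rational(-1471, 1557), Mul(-1, Mul(59, Rational(-15, 4)))) = Add(Rational(-1471, 1557), Mul(-1, Rational(-885, 4))) = Add(Rational(-1471, 1557), Rational(885, 4)) = Rational(1372061, 6228)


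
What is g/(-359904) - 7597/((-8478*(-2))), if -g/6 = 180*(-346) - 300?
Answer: -23700077/15892011 ≈ -1.4913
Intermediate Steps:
g = 375480 (g = -6*(180*(-346) - 300) = -6*(-62280 - 300) = -6*(-62580) = 375480)
g/(-359904) - 7597/((-8478*(-2))) = 375480/(-359904) - 7597/((-8478*(-2))) = 375480*(-1/359904) - 7597/16956 = -15645/14996 - 7597*1/16956 = -15645/14996 - 7597/16956 = -23700077/15892011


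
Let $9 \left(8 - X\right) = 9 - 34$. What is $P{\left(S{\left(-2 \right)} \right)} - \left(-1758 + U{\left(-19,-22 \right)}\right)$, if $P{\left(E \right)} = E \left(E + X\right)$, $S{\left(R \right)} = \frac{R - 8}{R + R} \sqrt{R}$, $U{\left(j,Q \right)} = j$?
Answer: $\frac{3529}{2} + \frac{485 i \sqrt{2}}{18} \approx 1764.5 + 38.105 i$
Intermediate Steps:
$X = \frac{97}{9}$ ($X = 8 - \frac{9 - 34}{9} = 8 - - \frac{25}{9} = 8 + \frac{25}{9} = \frac{97}{9} \approx 10.778$)
$S{\left(R \right)} = \frac{-8 + R}{2 \sqrt{R}}$ ($S{\left(R \right)} = \frac{-8 + R}{2 R} \sqrt{R} = \frac{-8 + R}{2 \sqrt{R}}$)
$P{\left(E \right)} = E \left(\frac{97}{9} + E\right)$ ($P{\left(E \right)} = E \left(E + \frac{97}{9}\right) = E \left(\frac{97}{9} + E\right)$)
$P{\left(S{\left(-2 \right)} \right)} - \left(-1758 + U{\left(-19,-22 \right)}\right) = \frac{\frac{-8 - 2}{2 i \sqrt{2}} \left(97 + 9 \frac{-8 - 2}{2 i \sqrt{2}}\right)}{9} - \left(-1758 - 19\right) = \frac{\frac{1}{2} \left(- \frac{i \sqrt{2}}{2}\right) \left(-10\right) \left(97 + 9 \cdot \frac{1}{2} \left(- \frac{i \sqrt{2}}{2}\right) \left(-10\right)\right)}{9} - -1777 = \frac{\frac{5 i \sqrt{2}}{2} \left(97 + 9 \frac{5 i \sqrt{2}}{2}\right)}{9} + 1777 = \frac{\frac{5 i \sqrt{2}}{2} \left(97 + \frac{45 i \sqrt{2}}{2}\right)}{9} + 1777 = \frac{5 i \sqrt{2} \left(97 + \frac{45 i \sqrt{2}}{2}\right)}{18} + 1777 = 1777 + \frac{5 i \sqrt{2} \left(97 + \frac{45 i \sqrt{2}}{2}\right)}{18}$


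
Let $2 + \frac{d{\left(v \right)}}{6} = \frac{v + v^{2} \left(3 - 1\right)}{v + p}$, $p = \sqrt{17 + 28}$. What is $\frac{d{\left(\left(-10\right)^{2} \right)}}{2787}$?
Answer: $\frac{796036}{1849639} - \frac{24120 \sqrt{5}}{1849639} \approx 0.40121$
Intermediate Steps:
$p = 3 \sqrt{5}$ ($p = \sqrt{45} = 3 \sqrt{5} \approx 6.7082$)
$d{\left(v \right)} = -12 + \frac{6 \left(v + 2 v^{2}\right)}{v + 3 \sqrt{5}}$ ($d{\left(v \right)} = -12 + 6 \frac{v + v^{2} \left(3 - 1\right)}{v + 3 \sqrt{5}} = -12 + 6 \frac{v + v^{2} \cdot 2}{v + 3 \sqrt{5}} = -12 + 6 \frac{v + 2 v^{2}}{v + 3 \sqrt{5}} = -12 + \frac{6 \left(v + 2 v^{2}\right)}{v + 3 \sqrt{5}}$)
$\frac{d{\left(\left(-10\right)^{2} \right)}}{2787} = \frac{6 \frac{1}{\left(-10\right)^{2} + 3 \sqrt{5}} \left(- \left(-10\right)^{2} - 6 \sqrt{5} + 2 \left(\left(-10\right)^{2}\right)^{2}\right)}{2787} = \frac{6 \left(\left(-1\right) 100 - 6 \sqrt{5} + 2 \cdot 100^{2}\right)}{100 + 3 \sqrt{5}} \cdot \frac{1}{2787} = \frac{6 \left(-100 - 6 \sqrt{5} + 2 \cdot 10000\right)}{100 + 3 \sqrt{5}} \cdot \frac{1}{2787} = \frac{6 \left(-100 - 6 \sqrt{5} + 20000\right)}{100 + 3 \sqrt{5}} \cdot \frac{1}{2787} = \frac{6 \left(19900 - 6 \sqrt{5}\right)}{100 + 3 \sqrt{5}} \cdot \frac{1}{2787} = \frac{2 \left(19900 - 6 \sqrt{5}\right)}{929 \left(100 + 3 \sqrt{5}\right)}$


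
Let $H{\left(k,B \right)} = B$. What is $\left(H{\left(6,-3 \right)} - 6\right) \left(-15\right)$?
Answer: $135$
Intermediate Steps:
$\left(H{\left(6,-3 \right)} - 6\right) \left(-15\right) = \left(-3 - 6\right) \left(-15\right) = \left(-9\right) \left(-15\right) = 135$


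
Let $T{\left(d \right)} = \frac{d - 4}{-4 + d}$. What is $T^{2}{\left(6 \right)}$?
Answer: $1$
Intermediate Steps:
$T{\left(d \right)} = 1$ ($T{\left(d \right)} = \frac{-4 + d}{-4 + d} = 1$)
$T^{2}{\left(6 \right)} = 1^{2} = 1$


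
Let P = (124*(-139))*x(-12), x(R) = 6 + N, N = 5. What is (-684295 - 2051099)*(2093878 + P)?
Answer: -5208961557108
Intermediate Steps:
x(R) = 11 (x(R) = 6 + 5 = 11)
P = -189596 (P = (124*(-139))*11 = -17236*11 = -189596)
(-684295 - 2051099)*(2093878 + P) = (-684295 - 2051099)*(2093878 - 189596) = -2735394*1904282 = -5208961557108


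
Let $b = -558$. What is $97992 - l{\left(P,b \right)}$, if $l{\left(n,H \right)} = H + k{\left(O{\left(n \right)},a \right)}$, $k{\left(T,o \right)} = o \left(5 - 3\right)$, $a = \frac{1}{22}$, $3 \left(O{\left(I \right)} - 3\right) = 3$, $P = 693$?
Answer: $\frac{1084049}{11} \approx 98550.0$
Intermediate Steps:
$O{\left(I \right)} = 4$ ($O{\left(I \right)} = 3 + \frac{1}{3} \cdot 3 = 3 + 1 = 4$)
$a = \frac{1}{22} \approx 0.045455$
$k{\left(T,o \right)} = 2 o$ ($k{\left(T,o \right)} = o 2 = 2 o$)
$l{\left(n,H \right)} = \frac{1}{11} + H$ ($l{\left(n,H \right)} = H + 2 \cdot \frac{1}{22} = H + \frac{1}{11} = \frac{1}{11} + H$)
$97992 - l{\left(P,b \right)} = 97992 - \left(\frac{1}{11} - 558\right) = 97992 - - \frac{6137}{11} = 97992 + \frac{6137}{11} = \frac{1084049}{11}$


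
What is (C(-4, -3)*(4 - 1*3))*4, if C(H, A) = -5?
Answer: -20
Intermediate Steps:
(C(-4, -3)*(4 - 1*3))*4 = -5*(4 - 1*3)*4 = -5*(4 - 3)*4 = -5*1*4 = -5*4 = -20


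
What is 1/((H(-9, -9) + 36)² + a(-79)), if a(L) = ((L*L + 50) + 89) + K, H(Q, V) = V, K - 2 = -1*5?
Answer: 1/7106 ≈ 0.00014073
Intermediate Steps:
K = -3 (K = 2 - 1*5 = 2 - 5 = -3)
a(L) = 136 + L² (a(L) = ((L*L + 50) + 89) - 3 = ((L² + 50) + 89) - 3 = ((50 + L²) + 89) - 3 = (139 + L²) - 3 = 136 + L²)
1/((H(-9, -9) + 36)² + a(-79)) = 1/((-9 + 36)² + (136 + (-79)²)) = 1/(27² + (136 + 6241)) = 1/(729 + 6377) = 1/7106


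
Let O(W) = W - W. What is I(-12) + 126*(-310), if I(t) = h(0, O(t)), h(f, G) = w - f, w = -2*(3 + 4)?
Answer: -39074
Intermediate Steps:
w = -14 (w = -2*7 = -14)
O(W) = 0
h(f, G) = -14 - f
I(t) = -14 (I(t) = -14 - 1*0 = -14 + 0 = -14)
I(-12) + 126*(-310) = -14 + 126*(-310) = -14 - 39060 = -39074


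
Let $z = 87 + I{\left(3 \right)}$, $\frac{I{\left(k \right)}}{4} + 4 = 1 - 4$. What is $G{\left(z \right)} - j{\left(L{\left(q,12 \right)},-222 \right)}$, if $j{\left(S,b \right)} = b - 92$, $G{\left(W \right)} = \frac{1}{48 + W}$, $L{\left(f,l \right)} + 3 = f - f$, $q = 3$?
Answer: $\frac{33599}{107} \approx 314.01$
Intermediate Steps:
$I{\left(k \right)} = -28$ ($I{\left(k \right)} = -16 + 4 \left(1 - 4\right) = -16 + 4 \left(-3\right) = -16 - 12 = -28$)
$L{\left(f,l \right)} = -3$ ($L{\left(f,l \right)} = -3 + \left(f - f\right) = -3 + 0 = -3$)
$z = 59$ ($z = 87 - 28 = 59$)
$j{\left(S,b \right)} = -92 + b$
$G{\left(z \right)} - j{\left(L{\left(q,12 \right)},-222 \right)} = \frac{1}{48 + 59} - \left(-92 - 222\right) = \frac{1}{107} - -314 = \frac{1}{107} + 314 = \frac{33599}{107}$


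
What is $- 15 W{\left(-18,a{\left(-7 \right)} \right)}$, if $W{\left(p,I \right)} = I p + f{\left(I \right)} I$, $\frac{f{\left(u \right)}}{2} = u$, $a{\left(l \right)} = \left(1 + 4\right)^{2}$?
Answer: $-12000$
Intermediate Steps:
$a{\left(l \right)} = 25$ ($a{\left(l \right)} = 5^{2} = 25$)
$f{\left(u \right)} = 2 u$
$W{\left(p,I \right)} = 2 I^{2} + I p$ ($W{\left(p,I \right)} = I p + 2 I I = I p + 2 I^{2} = 2 I^{2} + I p$)
$- 15 W{\left(-18,a{\left(-7 \right)} \right)} = - 15 \cdot 25 \left(-18 + 2 \cdot 25\right) = - 15 \cdot 25 \left(-18 + 50\right) = - 15 \cdot 25 \cdot 32 = \left(-15\right) 800 = -12000$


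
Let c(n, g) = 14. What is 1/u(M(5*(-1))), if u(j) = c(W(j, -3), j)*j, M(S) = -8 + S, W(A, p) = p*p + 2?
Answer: -1/182 ≈ -0.0054945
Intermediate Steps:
W(A, p) = 2 + p**2 (W(A, p) = p**2 + 2 = 2 + p**2)
u(j) = 14*j
1/u(M(5*(-1))) = 1/(14*(-8 + 5*(-1))) = 1/(14*(-8 - 5)) = 1/(14*(-13)) = 1/(-182) = -1/182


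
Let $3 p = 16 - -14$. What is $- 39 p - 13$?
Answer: $-403$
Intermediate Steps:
$p = 10$ ($p = \frac{16 - -14}{3} = \frac{16 + 14}{3} = \frac{1}{3} \cdot 30 = 10$)
$- 39 p - 13 = \left(-39\right) 10 - 13 = -390 - 13 = -403$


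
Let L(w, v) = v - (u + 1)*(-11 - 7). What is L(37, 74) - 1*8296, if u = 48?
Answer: -7340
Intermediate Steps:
L(w, v) = 882 + v (L(w, v) = v - (48 + 1)*(-11 - 7) = v - 49*(-18) = v - 1*(-882) = v + 882 = 882 + v)
L(37, 74) - 1*8296 = (882 + 74) - 1*8296 = 956 - 8296 = -7340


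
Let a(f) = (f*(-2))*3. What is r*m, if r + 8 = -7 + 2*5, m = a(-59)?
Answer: -1770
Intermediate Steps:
a(f) = -6*f (a(f) = -2*f*3 = -6*f)
m = 354 (m = -6*(-59) = 354)
r = -5 (r = -8 + (-7 + 2*5) = -8 + (-7 + 10) = -8 + 3 = -5)
r*m = -5*354 = -1770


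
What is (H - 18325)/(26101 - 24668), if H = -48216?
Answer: -66541/1433 ≈ -46.435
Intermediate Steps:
(H - 18325)/(26101 - 24668) = (-48216 - 18325)/(26101 - 24668) = -66541/1433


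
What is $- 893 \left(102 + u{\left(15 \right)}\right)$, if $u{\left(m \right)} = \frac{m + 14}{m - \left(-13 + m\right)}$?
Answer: $- \frac{1210015}{13} \approx -93078.0$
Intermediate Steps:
$u{\left(m \right)} = \frac{14}{13} + \frac{m}{13}$ ($u{\left(m \right)} = \frac{14 + m}{13} = \left(14 + m\right) \frac{1}{13} = \frac{14}{13} + \frac{m}{13}$)
$- 893 \left(102 + u{\left(15 \right)}\right) = - 893 \left(102 + \left(\frac{14}{13} + \frac{1}{13} \cdot 15\right)\right) = - 893 \left(102 + \left(\frac{14}{13} + \frac{15}{13}\right)\right) = - 893 \left(102 + \frac{29}{13}\right) = \left(-893\right) \frac{1355}{13} = - \frac{1210015}{13}$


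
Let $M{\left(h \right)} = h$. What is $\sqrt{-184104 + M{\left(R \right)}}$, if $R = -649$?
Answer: $i \sqrt{184753} \approx 429.83 i$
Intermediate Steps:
$\sqrt{-184104 + M{\left(R \right)}} = \sqrt{-184104 - 649} = \sqrt{-184753} = i \sqrt{184753}$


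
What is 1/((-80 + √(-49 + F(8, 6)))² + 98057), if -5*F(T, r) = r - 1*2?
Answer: 217515/22712788108 + 50*I*√1245/17034591081 ≈ 9.5768e-6 + 1.0357e-7*I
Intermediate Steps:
F(T, r) = ⅖ - r/5 (F(T, r) = -(r - 1*2)/5 = -(r - 2)/5 = -(-2 + r)/5 = ⅖ - r/5)
1/((-80 + √(-49 + F(8, 6)))² + 98057) = 1/((-80 + √(-49 + (⅖ - ⅕*6)))² + 98057) = 1/((-80 + √(-49 + (⅖ - 6/5)))² + 98057) = 1/((-80 + √(-49 - ⅘))² + 98057) = 1/((-80 + √(-249/5))² + 98057) = 1/((-80 + I*√1245/5)² + 98057) = 1/(98057 + (-80 + I*√1245/5)²)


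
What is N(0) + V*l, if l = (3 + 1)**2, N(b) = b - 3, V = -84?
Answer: -1347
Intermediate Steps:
N(b) = -3 + b
l = 16 (l = 4**2 = 16)
N(0) + V*l = (-3 + 0) - 84*16 = -3 - 1344 = -1347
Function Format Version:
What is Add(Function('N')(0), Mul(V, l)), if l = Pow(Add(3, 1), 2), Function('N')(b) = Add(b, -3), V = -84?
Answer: -1347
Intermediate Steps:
Function('N')(b) = Add(-3, b)
l = 16 (l = Pow(4, 2) = 16)
Add(Function('N')(0), Mul(V, l)) = Add(Add(-3, 0), Mul(-84, 16)) = Add(-3, -1344) = -1347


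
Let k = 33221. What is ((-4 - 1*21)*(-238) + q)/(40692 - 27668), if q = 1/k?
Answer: 17969541/39333664 ≈ 0.45685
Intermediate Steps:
q = 1/33221 ≈ 3.0101e-5
((-4 - 1*21)*(-238) + q)/(40692 - 27668) = ((-4 - 1*21)*(-238) + 1/33221)/(40692 - 27668) = ((-4 - 21)*(-238) + 1/33221)/13024 = (-25*(-238) + 1/33221)*(1/13024) = (5950 + 1/33221)*(1/13024) = (197664951/33221)*(1/13024) = 17969541/39333664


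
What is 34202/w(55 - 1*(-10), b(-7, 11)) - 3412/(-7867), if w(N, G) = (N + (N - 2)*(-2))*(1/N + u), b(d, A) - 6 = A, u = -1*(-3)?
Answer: -178046631/959774 ≈ -185.51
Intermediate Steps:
u = 3
b(d, A) = 6 + A
w(N, G) = (3 + 1/N)*(4 - N) (w(N, G) = (N + (N - 2)*(-2))*(1/N + 3) = (N + (-2 + N)*(-2))*(3 + 1/N) = (N + (4 - 2*N))*(3 + 1/N) = (4 - N)*(3 + 1/N) = (3 + 1/N)*(4 - N))
34202/w(55 - 1*(-10), b(-7, 11)) - 3412/(-7867) = 34202/(11 - 3*(55 - 1*(-10)) + 4/(55 - 1*(-10))) - 3412/(-7867) = 34202/(11 - 3*(55 + 10) + 4/(55 + 10)) - 3412*(-1/7867) = 34202/(11 - 3*65 + 4/65) + 3412/7867 = 34202/(11 - 195 + 4*(1/65)) + 3412/7867 = 34202/(11 - 195 + 4/65) + 3412/7867 = 34202/(-11956/65) + 3412/7867 = 34202*(-65/11956) + 3412/7867 = -22685/122 + 3412/7867 = -178046631/959774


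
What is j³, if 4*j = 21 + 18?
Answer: 59319/64 ≈ 926.86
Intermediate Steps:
j = 39/4 (j = (21 + 18)/4 = (¼)*39 = 39/4 ≈ 9.7500)
j³ = (39/4)³ = 59319/64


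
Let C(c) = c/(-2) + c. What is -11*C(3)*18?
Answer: -297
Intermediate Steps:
C(c) = c/2 (C(c) = c*(-1/2) + c = -c/2 + c = c/2)
-11*C(3)*18 = -11*3/2*18 = -33/2*18 = -297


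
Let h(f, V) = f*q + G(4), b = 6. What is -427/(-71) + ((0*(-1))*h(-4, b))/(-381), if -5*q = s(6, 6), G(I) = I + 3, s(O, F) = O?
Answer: 427/71 ≈ 6.0141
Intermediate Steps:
G(I) = 3 + I
q = -6/5 (q = -⅕*6 = -6/5 ≈ -1.2000)
h(f, V) = 7 - 6*f/5 (h(f, V) = f*(-6/5) + (3 + 4) = -6*f/5 + 7 = 7 - 6*f/5)
-427/(-71) + ((0*(-1))*h(-4, b))/(-381) = -427/(-71) + ((0*(-1))*(7 - 6/5*(-4)))/(-381) = -427*(-1/71) + (0*(7 + 24/5))*(-1/381) = 427/71 + (0*(59/5))*(-1/381) = 427/71 + 0*(-1/381) = 427/71 + 0 = 427/71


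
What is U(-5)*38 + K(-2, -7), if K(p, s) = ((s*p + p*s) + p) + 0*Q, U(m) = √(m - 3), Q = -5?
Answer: 26 + 76*I*√2 ≈ 26.0 + 107.48*I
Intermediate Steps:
U(m) = √(-3 + m)
K(p, s) = p + 2*p*s (K(p, s) = ((s*p + p*s) + p) + 0*(-5) = ((p*s + p*s) + p) + 0 = (2*p*s + p) + 0 = (p + 2*p*s) + 0 = p + 2*p*s)
U(-5)*38 + K(-2, -7) = √(-3 - 5)*38 - 2*(1 + 2*(-7)) = √(-8)*38 - 2*(1 - 14) = (2*I*√2)*38 - 2*(-13) = 76*I*√2 + 26 = 26 + 76*I*√2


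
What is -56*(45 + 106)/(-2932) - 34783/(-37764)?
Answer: 105329035/27681012 ≈ 3.8051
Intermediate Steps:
-56*(45 + 106)/(-2932) - 34783/(-37764) = -56*151*(-1/2932) - 34783*(-1/37764) = -8456*(-1/2932) + 34783/37764 = 2114/733 + 34783/37764 = 105329035/27681012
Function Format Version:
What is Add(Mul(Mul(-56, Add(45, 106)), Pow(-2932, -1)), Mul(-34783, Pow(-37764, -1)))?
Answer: Rational(105329035, 27681012) ≈ 3.8051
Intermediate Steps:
Add(Mul(Mul(-56, Add(45, 106)), Pow(-2932, -1)), Mul(-34783, Pow(-37764, -1))) = Add(Mul(Mul(-56, 151), Rational(-1, 2932)), Mul(-34783, Rational(-1, 37764))) = Add(Mul(-8456, Rational(-1, 2932)), Rational(34783, 37764)) = Add(Rational(2114, 733), Rational(34783, 37764)) = Rational(105329035, 27681012)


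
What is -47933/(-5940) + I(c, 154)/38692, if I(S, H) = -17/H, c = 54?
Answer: 381834143/47318040 ≈ 8.0695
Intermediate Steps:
-47933/(-5940) + I(c, 154)/38692 = -47933/(-5940) - 17/154/38692 = -47933*(-1/5940) - 17*1/154*(1/38692) = 47933/5940 - 17/154*1/38692 = 47933/5940 - 1/350504 = 381834143/47318040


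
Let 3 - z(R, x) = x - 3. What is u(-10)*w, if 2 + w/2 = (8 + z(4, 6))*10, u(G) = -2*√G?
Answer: -312*I*√10 ≈ -986.63*I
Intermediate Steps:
z(R, x) = 6 - x (z(R, x) = 3 - (x - 3) = 3 - (-3 + x) = 3 + (3 - x) = 6 - x)
w = 156 (w = -4 + 2*((8 + (6 - 1*6))*10) = -4 + 2*((8 + (6 - 6))*10) = -4 + 2*((8 + 0)*10) = -4 + 2*(8*10) = -4 + 2*80 = -4 + 160 = 156)
u(-10)*w = -2*I*√10*156 = -312*I*√10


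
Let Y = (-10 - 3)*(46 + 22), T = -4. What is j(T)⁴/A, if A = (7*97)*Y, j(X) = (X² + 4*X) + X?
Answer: -64/150059 ≈ -0.00042650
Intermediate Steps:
Y = -884 (Y = -13*68 = -884)
j(X) = X² + 5*X
A = -600236 (A = (7*97)*(-884) = 679*(-884) = -600236)
j(T)⁴/A = (-4*(5 - 4))⁴/(-600236) = (-4*1)⁴*(-1/600236) = (-4)⁴*(-1/600236) = 256*(-1/600236) = -64/150059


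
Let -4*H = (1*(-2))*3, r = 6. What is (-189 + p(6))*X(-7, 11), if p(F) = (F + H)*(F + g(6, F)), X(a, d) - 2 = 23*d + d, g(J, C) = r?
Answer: -26334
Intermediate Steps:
g(J, C) = 6
X(a, d) = 2 + 24*d (X(a, d) = 2 + (23*d + d) = 2 + 24*d)
H = 3/2 (H = -1*(-2)*3/4 = -(-1)*3/2 = -¼*(-6) = 3/2 ≈ 1.5000)
p(F) = (6 + F)*(3/2 + F) (p(F) = (F + 3/2)*(F + 6) = (3/2 + F)*(6 + F) = (6 + F)*(3/2 + F))
(-189 + p(6))*X(-7, 11) = (-189 + (9 + 6² + (15/2)*6))*(2 + 24*11) = (-189 + (9 + 36 + 45))*(2 + 264) = (-189 + 90)*266 = -99*266 = -26334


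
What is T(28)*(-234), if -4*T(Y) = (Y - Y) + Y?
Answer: 1638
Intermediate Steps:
T(Y) = -Y/4 (T(Y) = -((Y - Y) + Y)/4 = -(0 + Y)/4 = -Y/4)
T(28)*(-234) = -¼*28*(-234) = -7*(-234) = 1638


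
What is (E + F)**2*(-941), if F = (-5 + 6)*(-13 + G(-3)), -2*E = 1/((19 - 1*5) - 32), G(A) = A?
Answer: -311118125/1296 ≈ -2.4006e+5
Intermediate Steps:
E = 1/36 (E = -1/(2*((19 - 1*5) - 32)) = -1/(2*((19 - 5) - 32)) = -1/(2*(14 - 32)) = -1/2/(-18) = -1/2*(-1/18) = 1/36 ≈ 0.027778)
F = -16 (F = (-5 + 6)*(-13 - 3) = 1*(-16) = -16)
(E + F)**2*(-941) = (1/36 - 16)**2*(-941) = (-575/36)**2*(-941) = (330625/1296)*(-941) = -311118125/1296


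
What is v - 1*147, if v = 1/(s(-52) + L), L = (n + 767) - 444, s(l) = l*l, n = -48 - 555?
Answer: -356327/2424 ≈ -147.00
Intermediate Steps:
n = -603
s(l) = l²
L = -280 (L = (-603 + 767) - 444 = 164 - 444 = -280)
v = 1/2424 (v = 1/((-52)² - 280) = 1/(2704 - 280) = 1/2424 ≈ 0.00041254)
v - 1*147 = 1/2424 - 1*147 = 1/2424 - 147 = -356327/2424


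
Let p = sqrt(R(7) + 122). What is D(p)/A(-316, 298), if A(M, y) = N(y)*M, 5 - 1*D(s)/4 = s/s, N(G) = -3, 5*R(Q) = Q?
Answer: 4/237 ≈ 0.016878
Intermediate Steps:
R(Q) = Q/5
p = sqrt(3085)/5 (p = sqrt((1/5)*7 + 122) = sqrt(7/5 + 122) = sqrt(617/5) = sqrt(3085)/5 ≈ 11.109)
D(s) = 16 (D(s) = 20 - 4*s/s = 20 - 4*1 = 20 - 4 = 16)
A(M, y) = -3*M
D(p)/A(-316, 298) = 16/((-3*(-316))) = 16/948 = 16*(1/948) = 4/237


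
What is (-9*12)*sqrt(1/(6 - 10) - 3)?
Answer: -54*I*sqrt(13) ≈ -194.7*I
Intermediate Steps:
(-9*12)*sqrt(1/(6 - 10) - 3) = -108*sqrt(1/(-4) - 3) = -108*sqrt(-1/4 - 3) = -54*I*sqrt(13)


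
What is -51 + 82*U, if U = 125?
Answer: 10199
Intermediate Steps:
-51 + 82*U = -51 + 82*125 = -51 + 10250 = 10199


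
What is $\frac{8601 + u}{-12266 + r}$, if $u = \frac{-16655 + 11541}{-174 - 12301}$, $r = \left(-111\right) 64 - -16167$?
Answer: $- \frac{107302589}{39957425} \approx -2.6854$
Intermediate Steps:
$r = 9063$ ($r = -7104 + 16167 = 9063$)
$u = \frac{5114}{12475}$ ($u = - \frac{5114}{-12475} = \left(-5114\right) \left(- \frac{1}{12475}\right) = \frac{5114}{12475} \approx 0.40994$)
$\frac{8601 + u}{-12266 + r} = \frac{8601 + \frac{5114}{12475}}{-12266 + 9063} = \frac{107302589}{12475 \left(-3203\right)} = \frac{107302589}{12475} \left(- \frac{1}{3203}\right) = - \frac{107302589}{39957425}$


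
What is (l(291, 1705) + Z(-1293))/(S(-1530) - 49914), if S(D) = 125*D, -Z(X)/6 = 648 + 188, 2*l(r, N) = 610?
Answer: 673/34452 ≈ 0.019534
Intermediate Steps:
l(r, N) = 305 (l(r, N) = (½)*610 = 305)
Z(X) = -5016 (Z(X) = -6*(648 + 188) = -6*836 = -5016)
(l(291, 1705) + Z(-1293))/(S(-1530) - 49914) = (305 - 5016)/(125*(-1530) - 49914) = -4711/(-191250 - 49914) = -4711/(-241164) = -4711*(-1/241164) = 673/34452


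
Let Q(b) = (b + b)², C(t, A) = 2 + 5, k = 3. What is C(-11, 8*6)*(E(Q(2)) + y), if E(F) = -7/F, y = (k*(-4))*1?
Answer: -1393/16 ≈ -87.063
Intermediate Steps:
C(t, A) = 7
Q(b) = 4*b² (Q(b) = (2*b)² = 4*b²)
y = -12 (y = (3*(-4))*1 = -12*1 = -12)
C(-11, 8*6)*(E(Q(2)) + y) = 7*(-7/(4*2²) - 12) = 7*(-7/(4*4) - 12) = 7*(-7/16 - 12) = 7*(-199/16) = -1393/16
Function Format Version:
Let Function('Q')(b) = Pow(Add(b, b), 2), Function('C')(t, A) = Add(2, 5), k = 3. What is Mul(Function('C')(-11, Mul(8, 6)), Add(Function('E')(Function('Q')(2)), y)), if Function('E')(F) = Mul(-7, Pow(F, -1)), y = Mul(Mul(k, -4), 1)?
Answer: Rational(-1393, 16) ≈ -87.063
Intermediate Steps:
Function('C')(t, A) = 7
Function('Q')(b) = Mul(4, Pow(b, 2)) (Function('Q')(b) = Pow(Mul(2, b), 2) = Mul(4, Pow(b, 2)))
y = -12 (y = Mul(Mul(3, -4), 1) = Mul(-12, 1) = -12)
Mul(Function('C')(-11, Mul(8, 6)), Add(Function('E')(Function('Q')(2)), y)) = Mul(7, Add(Mul(-7, Pow(Mul(4, Pow(2, 2)), -1)), -12)) = Mul(7, Add(Mul(-7, Pow(Mul(4, 4), -1)), -12)) = Mul(7, Add(Mul(-7, Pow(16, -1)), -12)) = Mul(7, Add(Mul(-7, Rational(1, 16)), -12)) = Mul(7, Add(Rational(-7, 16), -12)) = Mul(7, Rational(-199, 16)) = Rational(-1393, 16)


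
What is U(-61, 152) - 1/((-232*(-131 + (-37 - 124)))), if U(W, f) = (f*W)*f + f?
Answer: -95464302849/67744 ≈ -1.4092e+6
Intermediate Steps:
U(W, f) = f + W*f² (U(W, f) = (W*f)*f + f = W*f² + f = f + W*f²)
U(-61, 152) - 1/((-232*(-131 + (-37 - 124)))) = 152*(1 - 61*152) - 1/((-232*(-131 + (-37 - 124)))) = 152*(1 - 9272) - 1/((-232*(-131 - 161))) = 152*(-9271) - 1/((-232*(-292))) = -1409192 - 1/67744 = -95464302849/67744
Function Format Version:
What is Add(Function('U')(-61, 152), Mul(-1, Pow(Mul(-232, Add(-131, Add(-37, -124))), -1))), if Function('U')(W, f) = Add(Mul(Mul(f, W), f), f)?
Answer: Rational(-95464302849, 67744) ≈ -1.4092e+6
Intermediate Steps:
Function('U')(W, f) = Add(f, Mul(W, Pow(f, 2))) (Function('U')(W, f) = Add(Mul(Mul(W, f), f), f) = Add(Mul(W, Pow(f, 2)), f) = Add(f, Mul(W, Pow(f, 2))))
Add(Function('U')(-61, 152), Mul(-1, Pow(Mul(-232, Add(-131, Add(-37, -124))), -1))) = Add(Mul(152, Add(1, Mul(-61, 152))), Mul(-1, Pow(Mul(-232, Add(-131, Add(-37, -124))), -1))) = Add(Mul(152, Add(1, -9272)), Mul(-1, Pow(Mul(-232, Add(-131, -161)), -1))) = Add(Mul(152, -9271), Mul(-1, Pow(Mul(-232, -292), -1))) = Add(-1409192, Mul(-1, Pow(67744, -1))) = Add(-1409192, Mul(-1, Rational(1, 67744))) = Add(-1409192, Rational(-1, 67744)) = Rational(-95464302849, 67744)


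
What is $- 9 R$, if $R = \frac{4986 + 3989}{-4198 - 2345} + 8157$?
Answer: $- \frac{53362276}{727} \approx -73401.0$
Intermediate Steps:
$R = \frac{53362276}{6543}$ ($R = \frac{8975}{-6543} + 8157 = 8975 \left(- \frac{1}{6543}\right) + 8157 = - \frac{8975}{6543} + 8157 = \frac{53362276}{6543} \approx 8155.6$)
$- 9 R = \left(-9\right) \frac{53362276}{6543} = - \frac{53362276}{727}$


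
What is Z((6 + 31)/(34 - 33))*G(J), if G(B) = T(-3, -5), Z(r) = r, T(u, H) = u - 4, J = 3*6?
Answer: -259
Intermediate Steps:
J = 18
T(u, H) = -4 + u
G(B) = -7 (G(B) = -4 - 3 = -7)
Z((6 + 31)/(34 - 33))*G(J) = ((6 + 31)/(34 - 33))*(-7) = (37/1)*(-7) = (37*1)*(-7) = 37*(-7) = -259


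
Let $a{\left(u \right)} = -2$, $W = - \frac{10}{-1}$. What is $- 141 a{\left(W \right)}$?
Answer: $282$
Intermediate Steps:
$W = 10$ ($W = \left(-10\right) \left(-1\right) = 10$)
$- 141 a{\left(W \right)} = \left(-141\right) \left(-2\right) = 282$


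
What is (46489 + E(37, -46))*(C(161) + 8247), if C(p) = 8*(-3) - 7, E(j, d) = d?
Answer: 381575688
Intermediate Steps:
C(p) = -31 (C(p) = -24 - 7 = -31)
(46489 + E(37, -46))*(C(161) + 8247) = (46489 - 46)*(-31 + 8247) = 46443*8216 = 381575688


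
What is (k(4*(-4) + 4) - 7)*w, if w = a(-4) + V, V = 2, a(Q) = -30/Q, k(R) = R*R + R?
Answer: 2375/2 ≈ 1187.5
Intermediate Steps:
k(R) = R + R² (k(R) = R² + R = R + R²)
a(Q) = -30/Q
w = 19/2 (w = -30/(-4) + 2 = -30*(-¼) + 2 = 15/2 + 2 = 19/2 ≈ 9.5000)
(k(4*(-4) + 4) - 7)*w = ((4*(-4) + 4)*(1 + (4*(-4) + 4)) - 7)*(19/2) = ((-16 + 4)*(1 + (-16 + 4)) - 7)*(19/2) = (-12*(1 - 12) - 7)*(19/2) = (-12*(-11) - 7)*(19/2) = (132 - 7)*(19/2) = 125*(19/2) = 2375/2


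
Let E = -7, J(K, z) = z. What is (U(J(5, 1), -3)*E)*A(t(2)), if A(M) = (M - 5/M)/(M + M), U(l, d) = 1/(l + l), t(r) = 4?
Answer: -77/64 ≈ -1.2031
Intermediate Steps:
U(l, d) = 1/(2*l)
A(M) = (M - 5/M)/(2*M) (A(M) = (M - 5/M)/((2*M)) = (M - 5/M)*(1/(2*M)) = (M - 5/M)/(2*M))
(U(J(5, 1), -3)*E)*A(t(2)) = (((½)/1)*(-7))*((½)*(-5 + 4²)/4²) = (((½)*1)*(-7))*((½)*(1/16)*(-5 + 16)) = ((½)*(-7))*((½)*(1/16)*11) = -7/2*11/32 = -77/64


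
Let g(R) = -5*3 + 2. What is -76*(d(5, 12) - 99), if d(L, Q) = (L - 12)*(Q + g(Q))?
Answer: 6992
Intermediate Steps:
g(R) = -13 (g(R) = -15 + 2 = -13)
d(L, Q) = (-13 + Q)*(-12 + L) (d(L, Q) = (L - 12)*(Q - 13) = (-12 + L)*(-13 + Q) = (-13 + Q)*(-12 + L))
-76*(d(5, 12) - 99) = -76*((156 - 13*5 - 12*12 + 5*12) - 99) = -76*((156 - 65 - 144 + 60) - 99) = -76*(7 - 99) = -76*(-92) = 6992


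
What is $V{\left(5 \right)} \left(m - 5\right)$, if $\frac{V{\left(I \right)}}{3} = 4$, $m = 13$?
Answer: $96$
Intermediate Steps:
$V{\left(I \right)} = 12$ ($V{\left(I \right)} = 3 \cdot 4 = 12$)
$V{\left(5 \right)} \left(m - 5\right) = 12 \left(13 - 5\right) = 12 \cdot 8 = 96$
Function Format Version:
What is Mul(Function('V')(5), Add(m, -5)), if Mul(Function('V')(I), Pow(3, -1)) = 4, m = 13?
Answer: 96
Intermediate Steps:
Function('V')(I) = 12 (Function('V')(I) = Mul(3, 4) = 12)
Mul(Function('V')(5), Add(m, -5)) = Mul(12, Add(13, -5)) = Mul(12, 8) = 96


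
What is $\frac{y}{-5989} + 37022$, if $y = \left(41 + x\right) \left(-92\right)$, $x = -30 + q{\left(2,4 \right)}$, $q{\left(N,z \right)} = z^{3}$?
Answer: $\frac{221731658}{5989} \approx 37023.0$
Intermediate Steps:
$x = 34$ ($x = -30 + 4^{3} = -30 + 64 = 34$)
$y = -6900$ ($y = \left(41 + 34\right) \left(-92\right) = 75 \left(-92\right) = -6900$)
$\frac{y}{-5989} + 37022 = - \frac{6900}{-5989} + 37022 = \left(-6900\right) \left(- \frac{1}{5989}\right) + 37022 = \frac{6900}{5989} + 37022 = \frac{221731658}{5989}$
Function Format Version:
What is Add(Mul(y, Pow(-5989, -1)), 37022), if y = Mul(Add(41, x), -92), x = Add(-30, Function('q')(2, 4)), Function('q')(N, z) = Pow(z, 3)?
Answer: Rational(221731658, 5989) ≈ 37023.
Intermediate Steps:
x = 34 (x = Add(-30, Pow(4, 3)) = Add(-30, 64) = 34)
y = -6900 (y = Mul(Add(41, 34), -92) = Mul(75, -92) = -6900)
Add(Mul(y, Pow(-5989, -1)), 37022) = Add(Mul(-6900, Pow(-5989, -1)), 37022) = Add(Mul(-6900, Rational(-1, 5989)), 37022) = Add(Rational(6900, 5989), 37022) = Rational(221731658, 5989)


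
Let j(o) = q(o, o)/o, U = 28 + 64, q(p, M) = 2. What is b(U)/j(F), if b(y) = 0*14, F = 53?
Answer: 0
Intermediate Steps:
U = 92
j(o) = 2/o
b(y) = 0
b(U)/j(F) = 0/((2/53)) = 0/((2*(1/53))) = 0/(2/53) = 0*(53/2) = 0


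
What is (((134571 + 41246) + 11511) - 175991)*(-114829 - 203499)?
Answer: -3608884536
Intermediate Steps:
(((134571 + 41246) + 11511) - 175991)*(-114829 - 203499) = ((175817 + 11511) - 175991)*(-318328) = (187328 - 175991)*(-318328) = 11337*(-318328) = -3608884536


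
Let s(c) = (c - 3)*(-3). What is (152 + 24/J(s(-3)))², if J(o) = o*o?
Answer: 16859236/729 ≈ 23127.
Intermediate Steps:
s(c) = 9 - 3*c (s(c) = (-3 + c)*(-3) = 9 - 3*c)
J(o) = o²
(152 + 24/J(s(-3)))² = (152 + 24/((9 - 3*(-3))²))² = (152 + 24/((9 + 9)²))² = (152 + 24/(18²))² = (152 + 24/324)² = (152 + 24*(1/324))² = (152 + 2/27)² = (4106/27)² = 16859236/729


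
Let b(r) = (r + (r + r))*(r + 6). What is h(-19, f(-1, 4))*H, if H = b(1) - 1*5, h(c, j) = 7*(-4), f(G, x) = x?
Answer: -448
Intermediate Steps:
h(c, j) = -28
b(r) = 3*r*(6 + r) (b(r) = (r + 2*r)*(6 + r) = (3*r)*(6 + r) = 3*r*(6 + r))
H = 16 (H = 3*1*(6 + 1) - 1*5 = 3*1*7 - 5 = 21 - 5 = 16)
h(-19, f(-1, 4))*H = -28*16 = -448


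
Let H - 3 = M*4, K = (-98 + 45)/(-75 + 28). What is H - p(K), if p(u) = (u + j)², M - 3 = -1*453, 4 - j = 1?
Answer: -4007209/2209 ≈ -1814.0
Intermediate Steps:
j = 3 (j = 4 - 1*1 = 4 - 1 = 3)
M = -450 (M = 3 - 1*453 = 3 - 453 = -450)
K = 53/47 (K = -53/(-47) = -53*(-1/47) = 53/47 ≈ 1.1277)
H = -1797 (H = 3 - 450*4 = 3 - 1800 = -1797)
p(u) = (3 + u)² (p(u) = (u + 3)² = (3 + u)²)
H - p(K) = -1797 - (3 + 53/47)² = -1797 - (194/47)² = -1797 - 1*37636/2209 = -1797 - 37636/2209 = -4007209/2209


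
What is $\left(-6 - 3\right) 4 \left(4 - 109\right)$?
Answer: $3780$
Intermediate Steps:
$\left(-6 - 3\right) 4 \left(4 - 109\right) = \left(-9\right) 4 \left(-105\right) = \left(-36\right) \left(-105\right) = 3780$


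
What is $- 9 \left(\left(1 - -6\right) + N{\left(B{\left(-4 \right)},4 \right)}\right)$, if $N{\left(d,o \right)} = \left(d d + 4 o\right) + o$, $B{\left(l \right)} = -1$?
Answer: $-252$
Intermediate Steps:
$N{\left(d,o \right)} = d^{2} + 5 o$ ($N{\left(d,o \right)} = \left(d^{2} + 4 o\right) + o = d^{2} + 5 o$)
$- 9 \left(\left(1 - -6\right) + N{\left(B{\left(-4 \right)},4 \right)}\right) = - 9 \left(\left(1 - -6\right) + \left(\left(-1\right)^{2} + 5 \cdot 4\right)\right) = - 9 \left(\left(1 + 6\right) + \left(1 + 20\right)\right) = - 9 \left(7 + 21\right) = \left(-9\right) 28 = -252$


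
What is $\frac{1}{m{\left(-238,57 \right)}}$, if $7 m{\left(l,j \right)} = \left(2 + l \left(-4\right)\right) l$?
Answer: $- \frac{1}{32436} \approx -3.083 \cdot 10^{-5}$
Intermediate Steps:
$m{\left(l,j \right)} = \frac{l \left(2 - 4 l\right)}{7}$ ($m{\left(l,j \right)} = \frac{\left(2 + l \left(-4\right)\right) l}{7} = \frac{\left(2 - 4 l\right) l}{7} = \frac{l \left(2 - 4 l\right)}{7}$)
$\frac{1}{m{\left(-238,57 \right)}} = \frac{1}{\frac{2}{7} \left(-238\right) \left(1 - -476\right)} = \frac{1}{\frac{2}{7} \left(-238\right) \left(1 + 476\right)} = \frac{1}{\frac{2}{7} \left(-238\right) 477} = \frac{1}{-32436} = - \frac{1}{32436}$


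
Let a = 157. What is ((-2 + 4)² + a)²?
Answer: 25921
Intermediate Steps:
((-2 + 4)² + a)² = ((-2 + 4)² + 157)² = (2² + 157)² = (4 + 157)² = 161² = 25921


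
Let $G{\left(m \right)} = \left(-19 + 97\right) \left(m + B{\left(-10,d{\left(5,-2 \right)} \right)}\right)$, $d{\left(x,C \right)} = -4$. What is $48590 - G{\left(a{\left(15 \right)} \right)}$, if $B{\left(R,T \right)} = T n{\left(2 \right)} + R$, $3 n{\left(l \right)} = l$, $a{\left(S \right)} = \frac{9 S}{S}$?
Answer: $48876$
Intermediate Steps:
$a{\left(S \right)} = 9$
$n{\left(l \right)} = \frac{l}{3}$
$B{\left(R,T \right)} = R + \frac{2 T}{3}$ ($B{\left(R,T \right)} = T \frac{1}{3} \cdot 2 + R = T \frac{2}{3} + R = \frac{2 T}{3} + R = R + \frac{2 T}{3}$)
$G{\left(m \right)} = -988 + 78 m$ ($G{\left(m \right)} = \left(-19 + 97\right) \left(m + \left(-10 + \frac{2}{3} \left(-4\right)\right)\right) = 78 \left(m - \frac{38}{3}\right) = 78 \left(- \frac{38}{3} + m\right) = -988 + 78 m$)
$48590 - G{\left(a{\left(15 \right)} \right)} = 48590 - \left(-988 + 78 \cdot 9\right) = 48590 - \left(-988 + 702\right) = 48590 - -286 = 48590 + 286 = 48876$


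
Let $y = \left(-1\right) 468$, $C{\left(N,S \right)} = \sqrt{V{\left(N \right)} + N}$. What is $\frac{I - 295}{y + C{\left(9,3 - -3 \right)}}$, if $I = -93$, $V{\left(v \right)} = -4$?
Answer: $\frac{181584}{219019} + \frac{388 \sqrt{5}}{219019} \approx 0.83304$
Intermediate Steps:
$C{\left(N,S \right)} = \sqrt{-4 + N}$
$y = -468$
$\frac{I - 295}{y + C{\left(9,3 - -3 \right)}} = \frac{-93 - 295}{-468 + \sqrt{-4 + 9}} = - \frac{388}{-468 + \sqrt{5}}$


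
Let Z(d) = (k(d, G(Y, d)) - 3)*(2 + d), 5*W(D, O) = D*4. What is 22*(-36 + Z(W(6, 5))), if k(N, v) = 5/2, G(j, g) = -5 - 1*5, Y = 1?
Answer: -4334/5 ≈ -866.80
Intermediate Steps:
G(j, g) = -10 (G(j, g) = -5 - 5 = -10)
k(N, v) = 5/2 (k(N, v) = 5*(1/2) = 5/2)
W(D, O) = 4*D/5 (W(D, O) = (D*4)/5 = (4*D)/5 = 4*D/5)
Z(d) = -1 - d/2 (Z(d) = (5/2 - 3)*(2 + d) = -(2 + d)/2 = -1 - d/2)
22*(-36 + Z(W(6, 5))) = 22*(-36 + (-1 - 2*6/5)) = 22*(-36 + (-1 - 1/2*24/5)) = 22*(-36 + (-1 - 12/5)) = 22*(-36 - 17/5) = 22*(-197/5) = -4334/5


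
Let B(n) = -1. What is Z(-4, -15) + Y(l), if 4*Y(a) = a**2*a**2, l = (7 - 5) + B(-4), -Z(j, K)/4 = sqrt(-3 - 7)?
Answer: 1/4 - 4*I*sqrt(10) ≈ 0.25 - 12.649*I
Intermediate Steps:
Z(j, K) = -4*I*sqrt(10) (Z(j, K) = -4*sqrt(-3 - 7) = -4*I*sqrt(10))
l = 1 (l = (7 - 5) - 1 = 2 - 1 = 1)
Y(a) = a**4/4 (Y(a) = (a**2*a**2)/4 = a**4/4)
Z(-4, -15) + Y(l) = -4*I*sqrt(10) + (1/4)*1**4 = -4*I*sqrt(10) + (1/4)*1 = -4*I*sqrt(10) + 1/4 = 1/4 - 4*I*sqrt(10)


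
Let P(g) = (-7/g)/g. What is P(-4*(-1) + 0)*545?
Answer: -3815/16 ≈ -238.44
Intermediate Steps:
P(g) = -7/g²
P(-4*(-1) + 0)*545 = -7/(-4*(-1) + 0)²*545 = -7/(4 + 0)²*545 = -7/4²*545 = -7*1/16*545 = -7/16*545 = -3815/16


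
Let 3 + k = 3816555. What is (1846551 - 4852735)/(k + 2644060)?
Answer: -751546/1615153 ≈ -0.46531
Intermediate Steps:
k = 3816552 (k = -3 + 3816555 = 3816552)
(1846551 - 4852735)/(k + 2644060) = (1846551 - 4852735)/(3816552 + 2644060) = -3006184/6460612 = -3006184*1/6460612 = -751546/1615153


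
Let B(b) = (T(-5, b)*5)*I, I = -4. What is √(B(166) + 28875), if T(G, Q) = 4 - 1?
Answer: √28815 ≈ 169.75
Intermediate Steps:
T(G, Q) = 3
B(b) = -60 (B(b) = (3*5)*(-4) = 15*(-4) = -60)
√(B(166) + 28875) = √(-60 + 28875) = √28815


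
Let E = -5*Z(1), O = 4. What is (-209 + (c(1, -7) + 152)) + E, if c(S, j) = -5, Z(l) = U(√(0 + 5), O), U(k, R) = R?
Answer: -82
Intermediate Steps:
Z(l) = 4
E = -20 (E = -5*4 = -20)
(-209 + (c(1, -7) + 152)) + E = (-209 + (-5 + 152)) - 20 = (-209 + 147) - 20 = -62 - 20 = -82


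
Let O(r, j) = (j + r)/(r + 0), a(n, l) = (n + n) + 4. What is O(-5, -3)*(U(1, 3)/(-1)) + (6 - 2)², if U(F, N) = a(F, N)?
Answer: 32/5 ≈ 6.4000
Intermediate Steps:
a(n, l) = 4 + 2*n (a(n, l) = 2*n + 4 = 4 + 2*n)
U(F, N) = 4 + 2*F
O(r, j) = (j + r)/r
O(-5, -3)*(U(1, 3)/(-1)) + (6 - 2)² = ((-3 - 5)/(-5))*((4 + 2*1)/(-1)) + (6 - 2)² = (-⅕*(-8))*((4 + 2)*(-1)) + 4² = 8*(6*(-1))/5 + 16 = (8/5)*(-6) + 16 = -48/5 + 16 = 32/5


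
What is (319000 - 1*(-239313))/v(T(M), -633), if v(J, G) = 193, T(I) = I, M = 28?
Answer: 558313/193 ≈ 2892.8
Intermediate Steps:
(319000 - 1*(-239313))/v(T(M), -633) = (319000 - 1*(-239313))/193 = (319000 + 239313)*(1/193) = 558313*(1/193) = 558313/193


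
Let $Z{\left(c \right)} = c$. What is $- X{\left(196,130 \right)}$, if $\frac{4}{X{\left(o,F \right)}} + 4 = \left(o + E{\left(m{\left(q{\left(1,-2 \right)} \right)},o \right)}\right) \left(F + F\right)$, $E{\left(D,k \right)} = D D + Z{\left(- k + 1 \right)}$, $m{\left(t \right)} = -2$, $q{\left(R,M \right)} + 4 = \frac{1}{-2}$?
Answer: $- \frac{1}{324} \approx -0.0030864$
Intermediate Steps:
$q{\left(R,M \right)} = - \frac{9}{2}$ ($q{\left(R,M \right)} = -4 + \frac{1}{-2} = -4 - \frac{1}{2} = - \frac{9}{2}$)
$E{\left(D,k \right)} = 1 + D^{2} - k$ ($E{\left(D,k \right)} = D D - \left(-1 + k\right) = D^{2} - \left(-1 + k\right) = 1 + D^{2} - k$)
$X{\left(o,F \right)} = \frac{4}{-4 + 10 F}$ ($X{\left(o,F \right)} = \frac{4}{-4 + \left(o + \left(1 + \left(-2\right)^{2} - o\right)\right) \left(F + F\right)} = \frac{4}{-4 + \left(o + \left(1 + 4 - o\right)\right) 2 F} = \frac{4}{-4 + \left(o - \left(-5 + o\right)\right) 2 F} = \frac{4}{-4 + 5 \cdot 2 F} = \frac{4}{-4 + 10 F}$)
$- X{\left(196,130 \right)} = - \frac{2}{-2 + 5 \cdot 130} = - \frac{2}{-2 + 650} = - \frac{2}{648} = \left(-1\right) \frac{1}{324} = - \frac{1}{324}$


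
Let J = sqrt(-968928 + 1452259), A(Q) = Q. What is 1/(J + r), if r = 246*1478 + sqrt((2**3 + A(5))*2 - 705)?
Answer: 1/(363588 + sqrt(483331) + I*sqrt(679)) ≈ 2.7451e-6 - 2.0e-10*I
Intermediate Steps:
J = sqrt(483331) ≈ 695.22
r = 363588 + I*sqrt(679) (r = 246*1478 + sqrt((2**3 + 5)*2 - 705) = 363588 + sqrt((8 + 5)*2 - 705) = 363588 + sqrt(13*2 - 705) = 363588 + sqrt(26 - 705) = 363588 + sqrt(-679) = 363588 + I*sqrt(679) ≈ 3.6359e+5 + 26.058*I)
1/(J + r) = 1/(sqrt(483331) + (363588 + I*sqrt(679))) = 1/(363588 + sqrt(483331) + I*sqrt(679))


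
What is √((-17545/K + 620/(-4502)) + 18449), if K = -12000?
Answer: √1346224493040654/270120 ≈ 135.83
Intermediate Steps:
√((-17545/K + 620/(-4502)) + 18449) = √((-17545/(-12000) + 620/(-4502)) + 18449) = √((-17545*(-1/12000) + 620*(-1/4502)) + 18449) = √((3509/2400 - 310/2251) + 18449) = √(7154759/5402400 + 18449) = √(99676032359/5402400) = √1346224493040654/270120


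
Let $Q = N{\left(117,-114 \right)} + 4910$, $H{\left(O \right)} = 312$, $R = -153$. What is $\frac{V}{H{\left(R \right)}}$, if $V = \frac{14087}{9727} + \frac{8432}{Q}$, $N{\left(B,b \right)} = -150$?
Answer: $\frac{365373}{35406280} \approx 0.010319$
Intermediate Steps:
$Q = 4760$ ($Q = -150 + 4910 = 4760$)
$V = \frac{1096119}{340445}$ ($V = \frac{14087}{9727} + \frac{8432}{4760} = 14087 \cdot \frac{1}{9727} + 8432 \cdot \frac{1}{4760} = \frac{14087}{9727} + \frac{62}{35} = \frac{1096119}{340445} \approx 3.2197$)
$\frac{V}{H{\left(R \right)}} = \frac{1096119}{340445 \cdot 312} = \frac{1096119}{340445} \cdot \frac{1}{312} = \frac{365373}{35406280}$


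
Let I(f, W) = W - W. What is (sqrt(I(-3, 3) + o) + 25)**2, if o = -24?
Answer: 601 + 100*I*sqrt(6) ≈ 601.0 + 244.95*I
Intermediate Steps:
I(f, W) = 0
(sqrt(I(-3, 3) + o) + 25)**2 = (sqrt(0 - 24) + 25)**2 = (sqrt(-24) + 25)**2 = (2*I*sqrt(6) + 25)**2 = (25 + 2*I*sqrt(6))**2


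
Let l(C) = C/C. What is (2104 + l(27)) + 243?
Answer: 2348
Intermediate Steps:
l(C) = 1
(2104 + l(27)) + 243 = (2104 + 1) + 243 = 2105 + 243 = 2348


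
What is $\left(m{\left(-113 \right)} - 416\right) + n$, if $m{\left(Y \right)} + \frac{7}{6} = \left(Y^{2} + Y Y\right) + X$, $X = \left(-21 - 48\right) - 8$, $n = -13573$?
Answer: $\frac{68825}{6} \approx 11471.0$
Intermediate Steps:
$X = -77$ ($X = -69 - 8 = -77$)
$m{\left(Y \right)} = - \frac{469}{6} + 2 Y^{2}$ ($m{\left(Y \right)} = - \frac{7}{6} - \left(77 - Y^{2} - Y Y\right) = - \frac{7}{6} + \left(\left(Y^{2} + Y^{2}\right) - 77\right) = - \frac{7}{6} + \left(2 Y^{2} - 77\right) = - \frac{7}{6} + \left(-77 + 2 Y^{2}\right) = - \frac{469}{6} + 2 Y^{2}$)
$\left(m{\left(-113 \right)} - 416\right) + n = \left(\left(- \frac{469}{6} + 2 \left(-113\right)^{2}\right) - 416\right) - 13573 = \left(\left(- \frac{469}{6} + 2 \cdot 12769\right) - 416\right) - 13573 = \left(\left(- \frac{469}{6} + 25538\right) - 416\right) - 13573 = \left(\frac{152759}{6} - 416\right) - 13573 = \frac{150263}{6} - 13573 = \frac{68825}{6}$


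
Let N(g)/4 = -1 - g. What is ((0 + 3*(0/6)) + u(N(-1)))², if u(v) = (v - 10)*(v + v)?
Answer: 0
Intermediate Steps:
N(g) = -4 - 4*g (N(g) = 4*(-1 - g) = -4 - 4*g)
u(v) = 2*v*(-10 + v) (u(v) = (-10 + v)*(2*v) = 2*v*(-10 + v))
((0 + 3*(0/6)) + u(N(-1)))² = ((0 + 3*(0/6)) + 2*(-4 - 4*(-1))*(-10 + (-4 - 4*(-1))))² = ((0 + 3*(0*(⅙))) + 2*(-4 + 4)*(-10 + (-4 + 4)))² = ((0 + 3*0) + 2*0*(-10 + 0))² = ((0 + 0) + 2*0*(-10))² = (0 + 0)² = 0² = 0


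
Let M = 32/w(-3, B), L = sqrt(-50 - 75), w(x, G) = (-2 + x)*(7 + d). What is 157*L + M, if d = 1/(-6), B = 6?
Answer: -192/205 + 785*I*sqrt(5) ≈ -0.93659 + 1755.3*I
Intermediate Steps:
d = -1/6 ≈ -0.16667
w(x, G) = -41/3 + 41*x/6 (w(x, G) = (-2 + x)*(7 - 1/6) = (-2 + x)*(41/6) = -41/3 + 41*x/6)
L = 5*I*sqrt(5) (L = sqrt(-125) = 5*I*sqrt(5) ≈ 11.18*I)
M = -192/205 (M = 32/(-41/3 + (41/6)*(-3)) = 32/(-41/3 - 41/2) = 32/(-205/6) = 32*(-6/205) = -192/205 ≈ -0.93659)
157*L + M = 157*(5*I*sqrt(5)) - 192/205 = 785*I*sqrt(5) - 192/205 = -192/205 + 785*I*sqrt(5)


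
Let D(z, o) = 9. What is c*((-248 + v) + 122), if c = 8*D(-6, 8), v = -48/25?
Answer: -230256/25 ≈ -9210.2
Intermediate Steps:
v = -48/25 (v = -48*1/25 = -48/25 ≈ -1.9200)
c = 72 (c = 8*9 = 72)
c*((-248 + v) + 122) = 72*((-248 - 48/25) + 122) = 72*(-6248/25 + 122) = 72*(-3198/25) = -230256/25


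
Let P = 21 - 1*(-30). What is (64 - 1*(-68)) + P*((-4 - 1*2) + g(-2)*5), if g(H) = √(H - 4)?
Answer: -174 + 255*I*√6 ≈ -174.0 + 624.62*I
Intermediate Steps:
P = 51 (P = 21 + 30 = 51)
g(H) = √(-4 + H)
(64 - 1*(-68)) + P*((-4 - 1*2) + g(-2)*5) = (64 - 1*(-68)) + 51*((-4 - 1*2) + √(-4 - 2)*5) = (64 + 68) + 51*((-4 - 2) + √(-6)*5) = 132 + 51*(-6 + (I*√6)*5) = 132 + 51*(-6 + 5*I*√6) = 132 + (-306 + 255*I*√6) = -174 + 255*I*√6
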